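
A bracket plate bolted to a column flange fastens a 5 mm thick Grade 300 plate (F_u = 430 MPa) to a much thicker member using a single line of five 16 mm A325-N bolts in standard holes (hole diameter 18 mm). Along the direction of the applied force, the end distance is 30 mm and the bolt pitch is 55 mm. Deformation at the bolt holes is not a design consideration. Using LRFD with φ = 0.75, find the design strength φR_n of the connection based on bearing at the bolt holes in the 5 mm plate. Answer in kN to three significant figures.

Per bolt r_n = 1.5 l_c t F_u ≤ 3.0 d t F_u; upper limit = 3.0 × 16 × 5 × 430 / 1000 = 103.2 kN.
Edge bolt: l_c = 30 − 18/2 = 21 mm → 1.5 × 21 × 5 × 430 / 1000 = 67.72 → r_n = 67.72 kN.
Interior bolts: l_c = 55 − 18 = 37 mm → 1.5 × 37 × 5 × 430 / 1000 = 119.3 → r_n = 103.2 kN.
R_n = 1 × 67.72 + 4 × 103.2 = 480.5 kN.
Design strength φR_n = 0.75 × 480.5 = 360 kN.

360 kN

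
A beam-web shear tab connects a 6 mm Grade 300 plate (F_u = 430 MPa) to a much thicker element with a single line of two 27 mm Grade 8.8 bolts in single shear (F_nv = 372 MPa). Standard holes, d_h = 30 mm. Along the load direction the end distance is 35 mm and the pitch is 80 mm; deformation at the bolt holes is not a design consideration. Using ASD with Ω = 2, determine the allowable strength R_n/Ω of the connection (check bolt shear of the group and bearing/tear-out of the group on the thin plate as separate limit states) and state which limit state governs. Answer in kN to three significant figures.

135 kN (bearing governs)

Bolt shear: A_b = π·27²/4 = 572.6 mm²; R_n = 372 × 572.6 × 2 × 1 / 1000 = 426 kN → 426 / 2 = 213 kN.
Bearing (1.5 l_c t F_u ≤ 3.0 d t F_u): upper limit = 3.0·27·6·430 / 1000 = 209 kN.
  Edge l_c = 35 − 30/2 = 20 → r_n = 77.4 kN; interior l_c = 80 − 30 = 50 → r_n = 193.5 kN.
  R_n,bearing = 1·77.4 + 1·193.5 = 270.9 kN → 270.9 / 2 = 135 kN.
Bearing governs: 135 kN.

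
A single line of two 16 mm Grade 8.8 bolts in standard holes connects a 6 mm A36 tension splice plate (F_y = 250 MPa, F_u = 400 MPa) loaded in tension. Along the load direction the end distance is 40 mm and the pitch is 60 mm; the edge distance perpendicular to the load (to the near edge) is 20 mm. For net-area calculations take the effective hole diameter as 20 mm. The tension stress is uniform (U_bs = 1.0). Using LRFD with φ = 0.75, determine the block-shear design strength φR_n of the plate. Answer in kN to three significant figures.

Shear plane L_v = 40 + 1·60 = 100 mm; A_gv = 100 × 6 = 600 mm².
A_nv = (100 − 1.5·20) × 6 = 420 mm².
A_nt = (20 − 0.5·20) × 6 = 60 mm².
0.6 F_u A_nv = 100.8 kN; 0.6 F_y A_gv = 90 kN → shear yielding governs the shear term.
R_n = 90 + 1.0 × 400 × 60 / 1000 = 114 kN.
Design strength φR_n = 0.75 × 114 = 85.5 kN.

85.5 kN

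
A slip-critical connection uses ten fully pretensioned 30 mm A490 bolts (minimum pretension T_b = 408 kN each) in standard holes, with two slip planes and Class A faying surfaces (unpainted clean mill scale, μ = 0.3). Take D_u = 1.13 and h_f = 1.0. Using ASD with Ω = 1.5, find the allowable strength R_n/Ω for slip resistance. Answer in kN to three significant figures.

1840 kN

R_n = μ · D_u · h_f · T_b · n_s · n_b = 0.3 × 1.13 × 1.0 × 408 × 2 × 10 = 2766 kN.
Allowable strength R_n/Ω = 2766 / 1.5 = 1840 kN.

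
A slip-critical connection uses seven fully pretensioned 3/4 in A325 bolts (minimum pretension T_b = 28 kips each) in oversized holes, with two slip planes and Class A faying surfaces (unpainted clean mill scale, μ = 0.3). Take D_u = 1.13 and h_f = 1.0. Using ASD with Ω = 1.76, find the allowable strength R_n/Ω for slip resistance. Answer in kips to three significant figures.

R_n = μ · D_u · h_f · T_b · n_s · n_b = 0.3 × 1.13 × 1.0 × 28 × 2 × 7 = 132.9 kips.
Allowable strength R_n/Ω = 132.9 / 1.76 = 75.5 kips.

75.5 kips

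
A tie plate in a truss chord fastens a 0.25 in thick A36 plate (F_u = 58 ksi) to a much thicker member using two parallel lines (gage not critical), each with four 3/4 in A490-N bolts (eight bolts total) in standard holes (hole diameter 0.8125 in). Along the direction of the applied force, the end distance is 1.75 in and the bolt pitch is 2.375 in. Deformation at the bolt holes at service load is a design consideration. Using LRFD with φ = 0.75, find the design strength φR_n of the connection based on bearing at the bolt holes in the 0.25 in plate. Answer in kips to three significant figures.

Per bolt r_n = 1.2 l_c t F_u ≤ 2.4 d t F_u; upper limit = 2.4 × 0.75 × 0.25 × 58 = 26.1 kips.
Edge bolt: l_c = 1.75 − 0.8125/2 = 1.344 in → 1.2 × 1.344 × 0.25 × 58 = 23.38 → r_n = 23.38 kips.
Interior bolts: l_c = 2.375 − 0.8125 = 1.562 in → 1.2 × 1.562 × 0.25 × 58 = 27.19 → r_n = 26.1 kips.
R_n = 2 × 23.38 + 6 × 26.1 = 203.4 kips.
Design strength φR_n = 0.75 × 203.4 = 153 kips.

153 kips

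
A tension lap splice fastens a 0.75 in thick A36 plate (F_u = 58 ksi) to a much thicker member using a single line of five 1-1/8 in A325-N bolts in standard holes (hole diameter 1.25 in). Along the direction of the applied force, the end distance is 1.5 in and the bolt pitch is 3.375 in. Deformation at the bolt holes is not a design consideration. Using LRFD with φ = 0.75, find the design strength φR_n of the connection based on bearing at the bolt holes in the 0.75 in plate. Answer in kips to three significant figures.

Per bolt r_n = 1.5 l_c t F_u ≤ 3.0 d t F_u; upper limit = 3.0 × 1.125 × 0.75 × 58 = 146.8 kips.
Edge bolt: l_c = 1.5 − 1.25/2 = 0.875 in → 1.5 × 0.875 × 0.75 × 58 = 57.09 → r_n = 57.09 kips.
Interior bolts: l_c = 3.375 − 1.25 = 2.125 in → 1.5 × 2.125 × 0.75 × 58 = 138.7 → r_n = 138.7 kips.
R_n = 1 × 57.09 + 4 × 138.7 = 611.7 kips.
Design strength φR_n = 0.75 × 611.7 = 459 kips.

459 kips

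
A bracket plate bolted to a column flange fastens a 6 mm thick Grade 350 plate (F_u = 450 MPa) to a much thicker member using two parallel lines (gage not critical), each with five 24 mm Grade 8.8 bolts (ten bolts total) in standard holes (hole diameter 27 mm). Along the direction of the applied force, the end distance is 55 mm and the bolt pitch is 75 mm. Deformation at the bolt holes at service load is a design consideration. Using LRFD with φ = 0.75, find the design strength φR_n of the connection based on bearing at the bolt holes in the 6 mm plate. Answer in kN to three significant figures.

Per bolt r_n = 1.2 l_c t F_u ≤ 2.4 d t F_u; upper limit = 2.4 × 24 × 6 × 450 / 1000 = 155.5 kN.
Edge bolt: l_c = 55 − 27/2 = 41.5 mm → 1.2 × 41.5 × 6 × 450 / 1000 = 134.5 → r_n = 134.5 kN.
Interior bolts: l_c = 75 − 27 = 48 mm → 1.2 × 48 × 6 × 450 / 1000 = 155.5 → r_n = 155.5 kN.
R_n = 2 × 134.5 + 8 × 155.5 = 1513 kN.
Design strength φR_n = 0.75 × 1513 = 1130 kN.

1130 kN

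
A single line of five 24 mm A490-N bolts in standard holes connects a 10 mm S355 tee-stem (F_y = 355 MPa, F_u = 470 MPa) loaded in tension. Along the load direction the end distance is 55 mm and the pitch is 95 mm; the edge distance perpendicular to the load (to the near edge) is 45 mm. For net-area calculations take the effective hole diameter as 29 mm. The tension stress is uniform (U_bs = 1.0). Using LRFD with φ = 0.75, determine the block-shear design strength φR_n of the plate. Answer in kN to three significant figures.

Shear plane L_v = 55 + 4·95 = 435 mm; A_gv = 435 × 10 = 4350 mm².
A_nv = (435 − 4.5·29) × 10 = 3045 mm².
A_nt = (45 − 0.5·29) × 10 = 305 mm².
0.6 F_u A_nv = 858.7 kN; 0.6 F_y A_gv = 926.6 kN → shear rupture governs the shear term.
R_n = 858.7 + 1.0 × 470 × 305 / 1000 = 1002 kN.
Design strength φR_n = 0.75 × 1002 = 752 kN.

752 kN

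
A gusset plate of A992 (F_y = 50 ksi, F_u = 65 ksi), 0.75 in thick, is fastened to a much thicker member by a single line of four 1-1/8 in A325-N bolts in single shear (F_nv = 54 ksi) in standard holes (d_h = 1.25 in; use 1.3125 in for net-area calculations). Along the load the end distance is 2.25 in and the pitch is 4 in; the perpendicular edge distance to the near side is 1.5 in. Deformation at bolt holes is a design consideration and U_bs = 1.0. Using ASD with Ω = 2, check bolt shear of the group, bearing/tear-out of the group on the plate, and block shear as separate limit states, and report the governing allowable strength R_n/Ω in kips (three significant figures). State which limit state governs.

107 kips (bolt shear governs)

Bolt shear: A_b = π·1.125²/4 = 0.994 in²; R_n = 54 × 0.994 × 4 × 1 = 214.7 kips → 214.7 / 2 = 107 kips.
Bearing: edge l_c = 1.625, r_n = 95.06 kips; interior l_c = 2.75, r_n = 131.6 kips; R_n = 95.06 + 3·131.6 = 489.9 kips → 245 kips.
Block shear: A_gv = 10.69, A_nv = 7.242, A_nt = 0.6328 in²; R_n = min(0.6F_uA_nv, 0.6F_yA_gv) + U_bs·F_u·A_nt = 323.6 kips → 162 kips.
Bolt shear governs: 107 kips.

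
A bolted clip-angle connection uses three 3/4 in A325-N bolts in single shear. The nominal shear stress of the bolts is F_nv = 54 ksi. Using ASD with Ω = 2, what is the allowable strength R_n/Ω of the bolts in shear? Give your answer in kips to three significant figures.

A_b = π × 0.75² / 4 = 0.4418 in².
R_n = F_nv · A_b · n · n_s = 54 × 0.4418 × 3 × 1 = 71.57 kips.
Allowable strength R_n/Ω = 71.57 / 2 = 35.8 kips.

35.8 kips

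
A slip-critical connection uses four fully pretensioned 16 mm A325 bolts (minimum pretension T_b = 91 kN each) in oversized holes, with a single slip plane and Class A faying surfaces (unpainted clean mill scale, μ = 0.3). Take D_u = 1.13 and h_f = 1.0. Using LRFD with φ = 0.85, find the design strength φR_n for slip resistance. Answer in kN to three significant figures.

R_n = μ · D_u · h_f · T_b · n_s · n_b = 0.3 × 1.13 × 1.0 × 91 × 1 × 4 = 123.4 kN.
Design strength φR_n = 0.85 × 123.4 = 105 kN.

105 kN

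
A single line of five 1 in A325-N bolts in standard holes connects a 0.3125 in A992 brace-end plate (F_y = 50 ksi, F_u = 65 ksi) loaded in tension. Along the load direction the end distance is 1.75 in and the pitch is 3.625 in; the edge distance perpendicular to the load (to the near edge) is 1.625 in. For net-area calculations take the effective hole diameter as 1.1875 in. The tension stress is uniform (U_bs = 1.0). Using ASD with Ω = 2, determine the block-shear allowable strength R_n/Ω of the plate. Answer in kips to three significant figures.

76.9 kips

Shear plane L_v = 1.75 + 4·3.625 = 16.25 in; A_gv = 16.25 × 0.3125 = 5.078 in².
A_nv = (16.25 − 4.5·1.1875) × 0.3125 = 3.408 in².
A_nt = (1.625 − 0.5·1.1875) × 0.3125 = 0.3223 in².
0.6 F_u A_nv = 132.9 kips; 0.6 F_y A_gv = 152.3 kips → shear rupture governs the shear term.
R_n = 132.9 + 1.0 × 65 × 0.3223 = 153.9 kips.
Allowable strength R_n/Ω = 153.9 / 2 = 76.9 kips.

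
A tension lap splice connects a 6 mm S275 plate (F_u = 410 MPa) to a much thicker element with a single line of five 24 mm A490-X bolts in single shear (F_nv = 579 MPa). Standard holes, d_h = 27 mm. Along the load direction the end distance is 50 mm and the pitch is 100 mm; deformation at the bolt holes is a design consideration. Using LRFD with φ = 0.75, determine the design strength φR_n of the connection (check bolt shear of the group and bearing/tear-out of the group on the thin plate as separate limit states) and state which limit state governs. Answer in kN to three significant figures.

Bolt shear: A_b = π·24²/4 = 452.4 mm²; R_n = 579 × 452.4 × 5 × 1 / 1000 = 1310 kN → 0.75 × 1310 = 982 kN.
Bearing (1.2 l_c t F_u ≤ 2.4 d t F_u): upper limit = 2.4·24·6·410 / 1000 = 141.7 kN.
  Edge l_c = 50 − 27/2 = 36.5 → r_n = 107.7 kN; interior l_c = 100 − 27 = 73 → r_n = 141.7 kN.
  R_n,bearing = 1·107.7 + 4·141.7 = 674.5 kN → 0.75 × 674.5 = 506 kN.
Bearing governs: 506 kN.

506 kN (bearing governs)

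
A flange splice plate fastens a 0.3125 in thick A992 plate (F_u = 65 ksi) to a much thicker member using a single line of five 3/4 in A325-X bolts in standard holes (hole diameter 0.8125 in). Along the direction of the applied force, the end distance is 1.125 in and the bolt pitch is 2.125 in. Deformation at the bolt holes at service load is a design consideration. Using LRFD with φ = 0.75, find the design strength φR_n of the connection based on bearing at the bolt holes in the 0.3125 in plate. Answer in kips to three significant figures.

109 kips

Per bolt r_n = 1.2 l_c t F_u ≤ 2.4 d t F_u; upper limit = 2.4 × 0.75 × 0.3125 × 65 = 36.56 kips.
Edge bolt: l_c = 1.125 − 0.8125/2 = 0.7188 in → 1.2 × 0.7188 × 0.3125 × 65 = 17.52 → r_n = 17.52 kips.
Interior bolts: l_c = 2.125 − 0.8125 = 1.312 in → 1.2 × 1.312 × 0.3125 × 65 = 31.99 → r_n = 31.99 kips.
R_n = 1 × 17.52 + 4 × 31.99 = 145.5 kips.
Design strength φR_n = 0.75 × 145.5 = 109 kips.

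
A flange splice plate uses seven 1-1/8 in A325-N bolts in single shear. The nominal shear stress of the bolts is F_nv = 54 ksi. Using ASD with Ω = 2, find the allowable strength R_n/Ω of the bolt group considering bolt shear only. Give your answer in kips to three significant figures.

188 kips

A_b = π × 1.125² / 4 = 0.994 in².
R_n = F_nv · A_b · n · n_s = 54 × 0.994 × 7 × 1 = 375.7 kips.
Allowable strength R_n/Ω = 375.7 / 2 = 188 kips.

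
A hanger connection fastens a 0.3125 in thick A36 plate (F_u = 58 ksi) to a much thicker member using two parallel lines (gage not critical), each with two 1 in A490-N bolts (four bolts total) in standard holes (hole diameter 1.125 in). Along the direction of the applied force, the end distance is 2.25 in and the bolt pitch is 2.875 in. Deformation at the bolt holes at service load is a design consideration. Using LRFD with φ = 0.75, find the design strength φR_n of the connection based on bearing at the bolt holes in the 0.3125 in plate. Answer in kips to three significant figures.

Per bolt r_n = 1.2 l_c t F_u ≤ 2.4 d t F_u; upper limit = 2.4 × 1 × 0.3125 × 58 = 43.5 kips.
Edge bolt: l_c = 2.25 − 1.125/2 = 1.688 in → 1.2 × 1.688 × 0.3125 × 58 = 36.7 → r_n = 36.7 kips.
Interior bolts: l_c = 2.875 − 1.125 = 1.75 in → 1.2 × 1.75 × 0.3125 × 58 = 38.06 → r_n = 38.06 kips.
R_n = 2 × 36.7 + 2 × 38.06 = 149.5 kips.
Design strength φR_n = 0.75 × 149.5 = 112 kips.

112 kips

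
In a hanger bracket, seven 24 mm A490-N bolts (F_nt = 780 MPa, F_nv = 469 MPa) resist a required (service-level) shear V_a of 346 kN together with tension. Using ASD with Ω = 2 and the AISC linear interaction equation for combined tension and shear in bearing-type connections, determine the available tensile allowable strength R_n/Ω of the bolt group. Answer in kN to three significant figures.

1030 kN

A_b = π·24²/4 = 452.4 mm²; f_rv = 346 × 1000 / (7 × 452.4) = 109.3 MPa.
F'_nt = 1.3 F_nt − (Ω F_nt / F_nv) f_rv = 1.3·780 − (2·780/469)·109.3 = 650.6 MPa, capped at F_nt → F'_nt = 650.6 MPa.
R_n = F'_nt · A_b · n = 650.6 × 452.4 × 7 / 1000 = 2060 kN.
Allowable strength R_n/Ω = 2060 / 2 = 1030 kN.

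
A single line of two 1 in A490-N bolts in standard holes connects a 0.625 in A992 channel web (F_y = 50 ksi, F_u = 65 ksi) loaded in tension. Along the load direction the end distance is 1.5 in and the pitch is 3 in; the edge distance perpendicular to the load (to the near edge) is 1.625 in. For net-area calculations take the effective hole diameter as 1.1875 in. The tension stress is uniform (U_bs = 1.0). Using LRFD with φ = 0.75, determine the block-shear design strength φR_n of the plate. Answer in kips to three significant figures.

Shear plane L_v = 1.5 + 1·3 = 4.5 in; A_gv = 4.5 × 0.625 = 2.812 in².
A_nv = (4.5 − 1.5·1.1875) × 0.625 = 1.699 in².
A_nt = (1.625 − 0.5·1.1875) × 0.625 = 0.6445 in².
0.6 F_u A_nv = 66.27 kips; 0.6 F_y A_gv = 84.38 kips → shear rupture governs the shear term.
R_n = 66.27 + 1.0 × 65 × 0.6445 = 108.2 kips.
Design strength φR_n = 0.75 × 108.2 = 81.1 kips.

81.1 kips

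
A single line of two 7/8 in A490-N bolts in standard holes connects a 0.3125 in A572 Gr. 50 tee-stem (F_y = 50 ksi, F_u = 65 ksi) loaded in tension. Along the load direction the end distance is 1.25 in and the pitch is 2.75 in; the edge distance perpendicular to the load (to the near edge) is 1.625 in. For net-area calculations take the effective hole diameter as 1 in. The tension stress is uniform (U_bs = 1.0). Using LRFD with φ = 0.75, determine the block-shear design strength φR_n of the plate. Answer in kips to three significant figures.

40 kips

Shear plane L_v = 1.25 + 1·2.75 = 4 in; A_gv = 4 × 0.3125 = 1.25 in².
A_nv = (4 − 1.5·1) × 0.3125 = 0.7812 in².
A_nt = (1.625 − 0.5·1) × 0.3125 = 0.3516 in².
0.6 F_u A_nv = 30.47 kips; 0.6 F_y A_gv = 37.5 kips → shear rupture governs the shear term.
R_n = 30.47 + 1.0 × 65 × 0.3516 = 53.32 kips.
Design strength φR_n = 0.75 × 53.32 = 40 kips.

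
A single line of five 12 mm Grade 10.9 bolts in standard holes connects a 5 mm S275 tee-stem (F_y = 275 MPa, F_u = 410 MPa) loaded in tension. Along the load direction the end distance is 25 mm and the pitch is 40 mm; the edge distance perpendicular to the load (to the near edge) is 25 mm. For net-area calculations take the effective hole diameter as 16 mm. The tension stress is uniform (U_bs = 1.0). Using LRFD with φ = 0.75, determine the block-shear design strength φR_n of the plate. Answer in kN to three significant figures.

130 kN

Shear plane L_v = 25 + 4·40 = 185 mm; A_gv = 185 × 5 = 925 mm².
A_nv = (185 − 4.5·16) × 5 = 565 mm².
A_nt = (25 − 0.5·16) × 5 = 85 mm².
0.6 F_u A_nv = 139 kN; 0.6 F_y A_gv = 152.6 kN → shear rupture governs the shear term.
R_n = 139 + 1.0 × 410 × 85 / 1000 = 173.8 kN.
Design strength φR_n = 0.75 × 173.8 = 130 kN.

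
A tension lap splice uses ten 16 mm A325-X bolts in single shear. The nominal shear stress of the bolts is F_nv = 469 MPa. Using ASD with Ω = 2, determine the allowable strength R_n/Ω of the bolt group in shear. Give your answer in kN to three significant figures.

A_b = π × 16² / 4 = 201.1 mm².
R_n = F_nv · A_b · n · n_s = 469 × 201.1 × 10 × 1 / 1000 = 943 kN.
Allowable strength R_n/Ω = 943 / 2 = 471 kN.

471 kN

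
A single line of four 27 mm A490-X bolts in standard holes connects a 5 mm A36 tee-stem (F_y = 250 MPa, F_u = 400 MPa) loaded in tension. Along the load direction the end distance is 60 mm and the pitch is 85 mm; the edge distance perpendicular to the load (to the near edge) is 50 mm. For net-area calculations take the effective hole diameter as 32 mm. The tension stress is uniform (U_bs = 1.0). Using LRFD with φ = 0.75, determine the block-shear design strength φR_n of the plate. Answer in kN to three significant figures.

Shear plane L_v = 60 + 3·85 = 315 mm; A_gv = 315 × 5 = 1575 mm².
A_nv = (315 − 3.5·32) × 5 = 1015 mm².
A_nt = (50 − 0.5·32) × 5 = 170 mm².
0.6 F_u A_nv = 243.6 kN; 0.6 F_y A_gv = 236.2 kN → shear yielding governs the shear term.
R_n = 236.2 + 1.0 × 400 × 170 / 1000 = 304.2 kN.
Design strength φR_n = 0.75 × 304.2 = 228 kN.

228 kN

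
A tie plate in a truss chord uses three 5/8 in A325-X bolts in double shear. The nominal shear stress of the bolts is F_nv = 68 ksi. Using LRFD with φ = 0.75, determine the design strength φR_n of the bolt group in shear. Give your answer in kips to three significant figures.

93.9 kips

A_b = π × 0.625² / 4 = 0.3068 in².
R_n = F_nv · A_b · n · n_s = 68 × 0.3068 × 3 × 2 = 125.2 kips.
Design strength φR_n = 0.75 × 125.2 = 93.9 kips.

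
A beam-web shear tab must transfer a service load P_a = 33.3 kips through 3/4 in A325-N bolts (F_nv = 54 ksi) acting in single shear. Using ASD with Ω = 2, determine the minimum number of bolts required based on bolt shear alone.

3 bolts

A_b = π·0.75²/4 = 0.4418 in².
Per-bolt allowable strength R_n/Ω = 54 × 0.4418 × 1 / 2 = 11.93 kips.
n ≥ 33.3 / 11.93 = 2.792 → use 3 bolts.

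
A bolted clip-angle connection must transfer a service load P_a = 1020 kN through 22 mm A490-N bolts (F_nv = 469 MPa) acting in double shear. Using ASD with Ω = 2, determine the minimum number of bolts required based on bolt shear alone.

6 bolts

A_b = π·22²/4 = 380.1 mm².
Per-bolt allowable strength R_n/Ω = 469 × 380.1 × 2 / 1000 / 2 = 178.3 kN.
n ≥ 1020 / 178.3 = 5.721 → use 6 bolts.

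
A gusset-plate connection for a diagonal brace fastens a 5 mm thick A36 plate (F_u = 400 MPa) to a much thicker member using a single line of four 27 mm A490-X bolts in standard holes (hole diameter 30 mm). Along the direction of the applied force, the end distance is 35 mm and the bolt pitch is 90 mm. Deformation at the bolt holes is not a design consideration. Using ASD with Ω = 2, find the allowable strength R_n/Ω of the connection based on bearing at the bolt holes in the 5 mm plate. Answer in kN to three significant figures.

273 kN

Per bolt r_n = 1.5 l_c t F_u ≤ 3.0 d t F_u; upper limit = 3.0 × 27 × 5 × 400 / 1000 = 162 kN.
Edge bolt: l_c = 35 − 30/2 = 20 mm → 1.5 × 20 × 5 × 400 / 1000 = 60 → r_n = 60 kN.
Interior bolts: l_c = 90 − 30 = 60 mm → 1.5 × 60 × 5 × 400 / 1000 = 180 → r_n = 162 kN.
R_n = 1 × 60 + 3 × 162 = 546 kN.
Allowable strength R_n/Ω = 546 / 2 = 273 kN.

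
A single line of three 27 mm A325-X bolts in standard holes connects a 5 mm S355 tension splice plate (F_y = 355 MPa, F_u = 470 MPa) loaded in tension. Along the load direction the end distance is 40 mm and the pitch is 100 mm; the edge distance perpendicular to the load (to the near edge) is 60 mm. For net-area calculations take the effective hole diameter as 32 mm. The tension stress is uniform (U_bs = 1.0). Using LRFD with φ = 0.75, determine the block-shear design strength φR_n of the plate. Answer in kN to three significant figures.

247 kN

Shear plane L_v = 40 + 2·100 = 240 mm; A_gv = 240 × 5 = 1200 mm².
A_nv = (240 − 2.5·32) × 5 = 800 mm².
A_nt = (60 − 0.5·32) × 5 = 220 mm².
0.6 F_u A_nv = 225.6 kN; 0.6 F_y A_gv = 255.6 kN → shear rupture governs the shear term.
R_n = 225.6 + 1.0 × 470 × 220 / 1000 = 329 kN.
Design strength φR_n = 0.75 × 329 = 247 kN.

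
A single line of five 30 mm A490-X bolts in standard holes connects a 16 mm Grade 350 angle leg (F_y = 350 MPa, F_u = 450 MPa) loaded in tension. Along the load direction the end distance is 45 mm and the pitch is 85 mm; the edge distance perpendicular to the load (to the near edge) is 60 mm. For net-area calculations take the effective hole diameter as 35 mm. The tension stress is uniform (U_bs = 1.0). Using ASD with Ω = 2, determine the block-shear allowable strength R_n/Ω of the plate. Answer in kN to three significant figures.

644 kN

Shear plane L_v = 45 + 4·85 = 385 mm; A_gv = 385 × 16 = 6160 mm².
A_nv = (385 − 4.5·35) × 16 = 3640 mm².
A_nt = (60 − 0.5·35) × 16 = 680 mm².
0.6 F_u A_nv = 982.8 kN; 0.6 F_y A_gv = 1294 kN → shear rupture governs the shear term.
R_n = 982.8 + 1.0 × 450 × 680 / 1000 = 1289 kN.
Allowable strength R_n/Ω = 1289 / 2 = 644 kN.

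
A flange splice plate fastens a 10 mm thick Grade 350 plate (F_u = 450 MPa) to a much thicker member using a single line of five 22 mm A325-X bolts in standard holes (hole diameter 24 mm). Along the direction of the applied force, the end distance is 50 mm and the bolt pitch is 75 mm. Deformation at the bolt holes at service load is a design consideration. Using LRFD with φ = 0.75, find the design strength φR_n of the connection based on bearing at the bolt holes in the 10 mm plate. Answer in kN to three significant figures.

867 kN

Per bolt r_n = 1.2 l_c t F_u ≤ 2.4 d t F_u; upper limit = 2.4 × 22 × 10 × 450 / 1000 = 237.6 kN.
Edge bolt: l_c = 50 − 24/2 = 38 mm → 1.2 × 38 × 10 × 450 / 1000 = 205.2 → r_n = 205.2 kN.
Interior bolts: l_c = 75 − 24 = 51 mm → 1.2 × 51 × 10 × 450 / 1000 = 275.4 → r_n = 237.6 kN.
R_n = 1 × 205.2 + 4 × 237.6 = 1156 kN.
Design strength φR_n = 0.75 × 1156 = 867 kN.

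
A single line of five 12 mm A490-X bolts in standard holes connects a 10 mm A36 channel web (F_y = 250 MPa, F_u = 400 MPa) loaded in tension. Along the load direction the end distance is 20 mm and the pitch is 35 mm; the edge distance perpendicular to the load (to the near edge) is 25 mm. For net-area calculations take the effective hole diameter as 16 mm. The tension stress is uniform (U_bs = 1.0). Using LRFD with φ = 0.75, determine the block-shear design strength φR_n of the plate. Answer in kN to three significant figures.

209 kN

Shear plane L_v = 20 + 4·35 = 160 mm; A_gv = 160 × 10 = 1600 mm².
A_nv = (160 − 4.5·16) × 10 = 880 mm².
A_nt = (25 − 0.5·16) × 10 = 170 mm².
0.6 F_u A_nv = 211.2 kN; 0.6 F_y A_gv = 240 kN → shear rupture governs the shear term.
R_n = 211.2 + 1.0 × 400 × 170 / 1000 = 279.2 kN.
Design strength φR_n = 0.75 × 279.2 = 209 kN.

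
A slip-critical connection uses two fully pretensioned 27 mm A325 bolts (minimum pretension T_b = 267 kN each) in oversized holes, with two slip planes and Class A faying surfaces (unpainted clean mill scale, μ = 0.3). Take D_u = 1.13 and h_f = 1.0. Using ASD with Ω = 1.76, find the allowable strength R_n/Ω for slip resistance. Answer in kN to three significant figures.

206 kN

R_n = μ · D_u · h_f · T_b · n_s · n_b = 0.3 × 1.13 × 1.0 × 267 × 2 × 2 = 362.1 kN.
Allowable strength R_n/Ω = 362.1 / 1.76 = 206 kN.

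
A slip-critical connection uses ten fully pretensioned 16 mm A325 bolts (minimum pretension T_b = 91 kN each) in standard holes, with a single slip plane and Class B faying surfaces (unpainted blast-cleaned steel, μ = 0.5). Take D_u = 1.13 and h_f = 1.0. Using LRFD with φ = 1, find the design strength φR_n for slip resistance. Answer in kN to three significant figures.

514 kN

R_n = μ · D_u · h_f · T_b · n_s · n_b = 0.5 × 1.13 × 1.0 × 91 × 1 × 10 = 514.1 kN.
Design strength φR_n = 1 × 514.1 = 514 kN.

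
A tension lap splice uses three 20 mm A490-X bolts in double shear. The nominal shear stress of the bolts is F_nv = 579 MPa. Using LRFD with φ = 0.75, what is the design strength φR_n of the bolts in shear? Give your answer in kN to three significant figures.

A_b = π × 20² / 4 = 314.2 mm².
R_n = F_nv · A_b · n · n_s = 579 × 314.2 × 3 × 2 / 1000 = 1091 kN.
Design strength φR_n = 0.75 × 1091 = 819 kN.

819 kN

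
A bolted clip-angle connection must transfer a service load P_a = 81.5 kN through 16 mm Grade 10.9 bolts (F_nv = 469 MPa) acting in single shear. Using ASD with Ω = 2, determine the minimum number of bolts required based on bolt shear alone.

A_b = π·16²/4 = 201.1 mm².
Per-bolt allowable strength R_n/Ω = 469 × 201.1 × 1 / 1000 / 2 = 47.15 kN.
n ≥ 81.5 / 47.15 = 1.729 → use 2 bolts.

2 bolts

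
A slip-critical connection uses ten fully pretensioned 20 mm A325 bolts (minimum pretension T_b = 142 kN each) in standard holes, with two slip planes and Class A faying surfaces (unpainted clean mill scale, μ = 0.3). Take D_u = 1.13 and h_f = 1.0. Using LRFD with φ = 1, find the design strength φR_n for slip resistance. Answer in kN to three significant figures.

963 kN

R_n = μ · D_u · h_f · T_b · n_s · n_b = 0.3 × 1.13 × 1.0 × 142 × 2 × 10 = 962.8 kN.
Design strength φR_n = 1 × 962.8 = 963 kN.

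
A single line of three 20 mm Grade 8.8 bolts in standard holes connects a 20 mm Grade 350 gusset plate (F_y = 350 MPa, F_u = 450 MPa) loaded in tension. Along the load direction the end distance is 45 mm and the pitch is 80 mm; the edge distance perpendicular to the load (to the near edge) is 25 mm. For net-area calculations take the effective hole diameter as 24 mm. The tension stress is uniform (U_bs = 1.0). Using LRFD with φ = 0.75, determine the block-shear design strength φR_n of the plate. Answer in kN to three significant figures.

Shear plane L_v = 45 + 2·80 = 205 mm; A_gv = 205 × 20 = 4100 mm².
A_nv = (205 − 2.5·24) × 20 = 2900 mm².
A_nt = (25 − 0.5·24) × 20 = 260 mm².
0.6 F_u A_nv = 783 kN; 0.6 F_y A_gv = 861 kN → shear rupture governs the shear term.
R_n = 783 + 1.0 × 450 × 260 / 1000 = 900 kN.
Design strength φR_n = 0.75 × 900 = 675 kN.

675 kN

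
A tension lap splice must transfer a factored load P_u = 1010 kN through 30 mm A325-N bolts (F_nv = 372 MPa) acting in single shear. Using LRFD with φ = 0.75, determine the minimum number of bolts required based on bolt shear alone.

6 bolts

A_b = π·30²/4 = 706.9 mm².
Per-bolt design strength φR_n = 0.75 × 372 × 706.9 × 1 / 1000 = 197.2 kN.
n ≥ 1010 / 197.2 = 5.121 → use 6 bolts.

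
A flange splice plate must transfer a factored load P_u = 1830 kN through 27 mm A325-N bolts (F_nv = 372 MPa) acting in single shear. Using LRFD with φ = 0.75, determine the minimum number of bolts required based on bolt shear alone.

12 bolts

A_b = π·27²/4 = 572.6 mm².
Per-bolt design strength φR_n = 0.75 × 372 × 572.6 × 1 / 1000 = 159.7 kN.
n ≥ 1830 / 159.7 = 11.46 → use 12 bolts.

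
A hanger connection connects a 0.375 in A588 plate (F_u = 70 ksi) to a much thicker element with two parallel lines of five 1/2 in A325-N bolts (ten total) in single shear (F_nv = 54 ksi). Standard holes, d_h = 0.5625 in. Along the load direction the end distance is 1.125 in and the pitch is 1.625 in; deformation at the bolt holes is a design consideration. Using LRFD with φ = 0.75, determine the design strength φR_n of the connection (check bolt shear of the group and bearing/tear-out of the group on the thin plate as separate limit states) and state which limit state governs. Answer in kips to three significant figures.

Bolt shear: A_b = π·0.5²/4 = 0.1963 in²; R_n = 54 × 0.1963 × 10 × 1 = 106 kips → 0.75 × 106 = 79.5 kips.
Bearing (1.2 l_c t F_u ≤ 2.4 d t F_u): upper limit = 2.4·0.5·0.375·70 = 31.5 kips.
  Edge l_c = 1.125 − 0.5625/2 = 0.8438 → r_n = 26.58 kips; interior l_c = 1.625 − 0.5625 = 1.062 → r_n = 31.5 kips.
  R_n,bearing = 2·26.58 + 8·31.5 = 305.2 kips → 0.75 × 305.2 = 229 kips.
Bolt shear governs: 79.5 kips.

79.5 kips (bolt shear governs)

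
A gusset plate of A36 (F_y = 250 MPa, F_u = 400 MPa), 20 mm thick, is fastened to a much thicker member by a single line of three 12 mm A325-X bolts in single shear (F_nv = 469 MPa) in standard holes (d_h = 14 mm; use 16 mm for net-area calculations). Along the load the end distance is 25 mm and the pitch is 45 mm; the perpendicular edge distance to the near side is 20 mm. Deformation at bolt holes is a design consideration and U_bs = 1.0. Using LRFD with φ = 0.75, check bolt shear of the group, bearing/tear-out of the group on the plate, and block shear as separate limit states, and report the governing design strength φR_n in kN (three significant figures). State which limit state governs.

Bolt shear: A_b = π·12²/4 = 113.1 mm²; R_n = 469 × 113.1 × 3 × 1 / 1000 = 159.1 kN → 0.75 × 159.1 = 119 kN.
Bearing: edge l_c = 18, r_n = 172.8 kN; interior l_c = 31, r_n = 230.4 kN; R_n = 172.8 + 2·230.4 = 633.6 kN → 475 kN.
Block shear: A_gv = 2300, A_nv = 1500, A_nt = 240 mm²; R_n = min(0.6F_uA_nv, 0.6F_yA_gv) + U_bs·F_u·A_nt = 441 kN → 331 kN.
Bolt shear governs: 119 kN.

119 kN (bolt shear governs)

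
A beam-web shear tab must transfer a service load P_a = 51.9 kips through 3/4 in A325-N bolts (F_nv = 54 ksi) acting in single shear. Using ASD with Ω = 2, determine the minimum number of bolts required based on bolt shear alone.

A_b = π·0.75²/4 = 0.4418 in².
Per-bolt allowable strength R_n/Ω = 54 × 0.4418 × 1 / 2 = 11.93 kips.
n ≥ 51.9 / 11.93 = 4.351 → use 5 bolts.

5 bolts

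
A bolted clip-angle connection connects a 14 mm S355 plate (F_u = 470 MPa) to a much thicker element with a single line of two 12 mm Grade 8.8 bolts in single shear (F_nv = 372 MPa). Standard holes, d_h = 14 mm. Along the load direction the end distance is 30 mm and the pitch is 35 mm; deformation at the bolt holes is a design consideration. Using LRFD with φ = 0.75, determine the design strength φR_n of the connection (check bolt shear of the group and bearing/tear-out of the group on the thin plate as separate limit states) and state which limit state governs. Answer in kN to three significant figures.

63.1 kN (bolt shear governs)

Bolt shear: A_b = π·12²/4 = 113.1 mm²; R_n = 372 × 113.1 × 2 × 1 / 1000 = 84.14 kN → 0.75 × 84.14 = 63.1 kN.
Bearing (1.2 l_c t F_u ≤ 2.4 d t F_u): upper limit = 2.4·12·14·470 / 1000 = 189.5 kN.
  Edge l_c = 30 − 14/2 = 23 → r_n = 181.6 kN; interior l_c = 35 − 14 = 21 → r_n = 165.8 kN.
  R_n,bearing = 1·181.6 + 1·165.8 = 347.4 kN → 0.75 × 347.4 = 261 kN.
Bolt shear governs: 63.1 kN.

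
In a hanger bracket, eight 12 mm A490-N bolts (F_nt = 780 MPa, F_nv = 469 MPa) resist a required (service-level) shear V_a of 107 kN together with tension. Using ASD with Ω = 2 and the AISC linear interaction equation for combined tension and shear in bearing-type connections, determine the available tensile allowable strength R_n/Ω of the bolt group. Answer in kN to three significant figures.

281 kN

A_b = π·12²/4 = 113.1 mm²; f_rv = 107 × 1000 / (8 × 113.1) = 118.3 MPa.
F'_nt = 1.3 F_nt − (Ω F_nt / F_nv) f_rv = 1.3·780 − (2·780/469)·118.3 = 620.6 MPa, capped at F_nt → F'_nt = 620.6 MPa.
R_n = F'_nt · A_b · n = 620.6 × 113.1 × 8 / 1000 = 561.5 kN.
Allowable strength R_n/Ω = 561.5 / 2 = 281 kN.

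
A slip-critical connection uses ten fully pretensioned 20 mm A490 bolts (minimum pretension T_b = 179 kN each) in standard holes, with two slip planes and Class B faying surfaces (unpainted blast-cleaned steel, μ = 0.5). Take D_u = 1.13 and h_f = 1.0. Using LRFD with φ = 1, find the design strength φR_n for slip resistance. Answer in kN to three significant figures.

2020 kN

R_n = μ · D_u · h_f · T_b · n_s · n_b = 0.5 × 1.13 × 1.0 × 179 × 2 × 10 = 2023 kN.
Design strength φR_n = 1 × 2023 = 2020 kN.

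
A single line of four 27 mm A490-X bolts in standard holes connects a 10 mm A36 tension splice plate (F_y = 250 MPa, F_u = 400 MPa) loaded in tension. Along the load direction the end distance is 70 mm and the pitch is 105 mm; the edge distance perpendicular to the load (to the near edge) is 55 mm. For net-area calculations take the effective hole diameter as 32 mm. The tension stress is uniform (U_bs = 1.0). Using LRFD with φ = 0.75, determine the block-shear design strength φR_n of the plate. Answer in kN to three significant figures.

550 kN

Shear plane L_v = 70 + 3·105 = 385 mm; A_gv = 385 × 10 = 3850 mm².
A_nv = (385 − 3.5·32) × 10 = 2730 mm².
A_nt = (55 − 0.5·32) × 10 = 390 mm².
0.6 F_u A_nv = 655.2 kN; 0.6 F_y A_gv = 577.5 kN → shear yielding governs the shear term.
R_n = 577.5 + 1.0 × 400 × 390 / 1000 = 733.5 kN.
Design strength φR_n = 0.75 × 733.5 = 550 kN.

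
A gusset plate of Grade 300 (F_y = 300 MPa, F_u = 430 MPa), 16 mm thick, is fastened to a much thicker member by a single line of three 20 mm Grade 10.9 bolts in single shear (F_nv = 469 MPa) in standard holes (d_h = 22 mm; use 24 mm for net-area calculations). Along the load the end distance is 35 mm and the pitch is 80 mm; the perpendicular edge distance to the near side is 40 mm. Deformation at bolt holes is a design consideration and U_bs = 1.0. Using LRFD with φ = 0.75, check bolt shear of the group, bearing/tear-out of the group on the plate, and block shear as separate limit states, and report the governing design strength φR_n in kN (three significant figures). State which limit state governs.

Bolt shear: A_b = π·20²/4 = 314.2 mm²; R_n = 469 × 314.2 × 3 × 1 / 1000 = 442 kN → 0.75 × 442 = 332 kN.
Bearing: edge l_c = 24, r_n = 198.1 kN; interior l_c = 58, r_n = 330.2 kN; R_n = 198.1 + 2·330.2 = 858.6 kN → 644 kN.
Block shear: A_gv = 3120, A_nv = 2160, A_nt = 448 mm²; R_n = min(0.6F_uA_nv, 0.6F_yA_gv) + U_bs·F_u·A_nt = 749.9 kN → 562 kN.
Bolt shear governs: 332 kN.

332 kN (bolt shear governs)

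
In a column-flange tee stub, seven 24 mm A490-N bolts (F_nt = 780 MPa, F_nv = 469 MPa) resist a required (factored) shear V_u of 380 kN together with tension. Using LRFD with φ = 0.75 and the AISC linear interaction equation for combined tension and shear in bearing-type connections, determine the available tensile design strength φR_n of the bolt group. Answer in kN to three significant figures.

A_b = π·24²/4 = 452.4 mm²; f_rv = 380 × 1000 / (7 × 452.4) = 120 MPa.
F'_nt = 1.3 F_nt − (F_nt / φF_nv) f_rv = 1.3·780 − (780/(0.75·469))·120 = 747.9 MPa, capped at F_nt → F'_nt = 747.9 MPa.
R_n = F'_nt · A_b · n = 747.9 × 452.4 × 7 / 1000 = 2368 kN.
Design strength φR_n = 0.75 × 2368 = 1780 kN.

1780 kN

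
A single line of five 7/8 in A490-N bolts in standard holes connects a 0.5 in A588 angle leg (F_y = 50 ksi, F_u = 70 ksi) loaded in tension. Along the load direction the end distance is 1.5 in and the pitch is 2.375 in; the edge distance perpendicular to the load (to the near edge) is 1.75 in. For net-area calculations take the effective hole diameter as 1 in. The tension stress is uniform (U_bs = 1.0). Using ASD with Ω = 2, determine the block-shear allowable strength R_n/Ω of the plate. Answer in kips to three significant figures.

90.1 kips

Shear plane L_v = 1.5 + 4·2.375 = 11 in; A_gv = 11 × 0.5 = 5.5 in².
A_nv = (11 − 4.5·1) × 0.5 = 3.25 in².
A_nt = (1.75 − 0.5·1) × 0.5 = 0.625 in².
0.6 F_u A_nv = 136.5 kips; 0.6 F_y A_gv = 165 kips → shear rupture governs the shear term.
R_n = 136.5 + 1.0 × 70 × 0.625 = 180.2 kips.
Allowable strength R_n/Ω = 180.2 / 2 = 90.1 kips.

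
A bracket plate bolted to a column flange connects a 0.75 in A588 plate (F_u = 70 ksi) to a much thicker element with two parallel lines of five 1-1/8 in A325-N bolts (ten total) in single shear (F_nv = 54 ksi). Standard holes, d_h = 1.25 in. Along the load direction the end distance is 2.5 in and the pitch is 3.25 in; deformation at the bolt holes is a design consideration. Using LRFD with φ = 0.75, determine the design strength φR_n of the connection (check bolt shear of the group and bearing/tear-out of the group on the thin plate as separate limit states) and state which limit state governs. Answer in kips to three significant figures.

Bolt shear: A_b = π·1.125²/4 = 0.994 in²; R_n = 54 × 0.994 × 10 × 1 = 536.8 kips → 0.75 × 536.8 = 403 kips.
Bearing (1.2 l_c t F_u ≤ 2.4 d t F_u): upper limit = 2.4·1.125·0.75·70 = 141.8 kips.
  Edge l_c = 2.5 − 1.25/2 = 1.875 → r_n = 118.1 kips; interior l_c = 3.25 − 1.25 = 2 → r_n = 126 kips.
  R_n,bearing = 2·118.1 + 8·126 = 1244 kips → 0.75 × 1244 = 933 kips.
Bolt shear governs: 403 kips.

403 kips (bolt shear governs)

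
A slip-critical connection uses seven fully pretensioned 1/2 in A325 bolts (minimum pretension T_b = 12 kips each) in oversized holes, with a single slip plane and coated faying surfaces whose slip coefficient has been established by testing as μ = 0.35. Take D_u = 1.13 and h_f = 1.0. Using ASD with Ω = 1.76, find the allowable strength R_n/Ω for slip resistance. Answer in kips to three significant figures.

18.9 kips

R_n = μ · D_u · h_f · T_b · n_s · n_b = 0.35 × 1.13 × 1.0 × 12 × 1 × 7 = 33.22 kips.
Allowable strength R_n/Ω = 33.22 / 1.76 = 18.9 kips.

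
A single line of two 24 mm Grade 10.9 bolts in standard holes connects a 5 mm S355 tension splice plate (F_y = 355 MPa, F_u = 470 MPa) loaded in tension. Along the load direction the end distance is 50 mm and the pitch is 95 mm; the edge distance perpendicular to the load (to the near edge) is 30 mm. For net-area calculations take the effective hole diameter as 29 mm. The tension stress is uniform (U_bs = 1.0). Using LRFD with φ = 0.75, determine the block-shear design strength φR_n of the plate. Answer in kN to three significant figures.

Shear plane L_v = 50 + 1·95 = 145 mm; A_gv = 145 × 5 = 725 mm².
A_nv = (145 − 1.5·29) × 5 = 507.5 mm².
A_nt = (30 − 0.5·29) × 5 = 77.5 mm².
0.6 F_u A_nv = 143.1 kN; 0.6 F_y A_gv = 154.4 kN → shear rupture governs the shear term.
R_n = 143.1 + 1.0 × 470 × 77.5 / 1000 = 179.5 kN.
Design strength φR_n = 0.75 × 179.5 = 135 kN.

135 kN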